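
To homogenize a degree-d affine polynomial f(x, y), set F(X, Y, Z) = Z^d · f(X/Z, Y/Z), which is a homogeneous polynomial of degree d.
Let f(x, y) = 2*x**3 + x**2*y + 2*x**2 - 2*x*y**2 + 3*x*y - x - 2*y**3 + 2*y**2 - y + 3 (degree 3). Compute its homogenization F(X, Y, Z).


F(X, Y, Z) = 2*X**3 + X**2*Y + 2*X**2*Z - 2*X*Y**2 + 3*X*Y*Z - X*Z**2 - 2*Y**3 + 2*Y**2*Z - Y*Z**2 + 3*Z**3

deg(f) = 3.
Substitute x = X/Z, y = Y/Z into f, then multiply by Z^3.
  monomial 2·x^3·y^0 ↦ 2·X^3·Y^0·Z^0.
  monomial 1·x^2·y^1 ↦ 1·X^2·Y^1·Z^0.
  monomial 2·x^2·y^0 ↦ 2·X^2·Y^0·Z^1.
  monomial -2·x^1·y^2 ↦ -2·X^1·Y^2·Z^0.
  monomial 3·x^1·y^1 ↦ 3·X^1·Y^1·Z^1.
  monomial -1·x^1·y^0 ↦ -1·X^1·Y^0·Z^2.
  monomial -2·x^0·y^3 ↦ -2·X^0·Y^3·Z^0.
  monomial 2·x^0·y^2 ↦ 2·X^0·Y^2·Z^1.
  monomial -1·x^0·y^1 ↦ -1·X^0·Y^1·Z^2.
  monomial 3·x^0·y^0 ↦ 3·X^0·Y^0·Z^3.
Collecting: F(X, Y, Z) = 2*X**3 + X**2*Y + 2*X**2*Z - 2*X*Y**2 + 3*X*Y*Z - X*Z**2 - 2*Y**3 + 2*Y**2*Z - Y*Z**2 + 3*Z**3.


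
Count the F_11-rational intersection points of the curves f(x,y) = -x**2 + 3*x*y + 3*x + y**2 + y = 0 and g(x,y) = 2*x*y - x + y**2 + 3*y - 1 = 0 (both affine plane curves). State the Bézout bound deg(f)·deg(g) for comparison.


Common zeros: ∅; count = 0; Bézout bound = 4.

deg(f) = 2, deg(g) = 2, so Bézout bound = 4.
Scan x ∈ F_11. For each x, list the y ∈ F_11 with f(x, y) ≡ 0 and those with g(x, y) ≡ 0 (mod 11); the common zeros in that column are the intersection.
  x = 0: f ≡ 0 at y ∈ {0, 10}; g ≡ 0 at y ∈ ∅; common: ∅.
  x = 1: f ≡ 0 at y ∈ ∅; g ≡ 0 at y ∈ {3}; common: ∅.
  x = 2: f ≡ 0 at y ∈ ∅; g ≡ 0 at y ∈ ∅; common: ∅.
  x = 3: f ≡ 0 at y ∈ {0, 1}; g ≡ 0 at y ∈ {5, 8}; common: ∅.
  x = 4: f ≡ 0 at y ∈ {3, 6}; g ≡ 0 at y ∈ {4, 7}; common: ∅.
  x = 5: f ≡ 0 at y ∈ ∅; g ≡ 0 at y ∈ ∅; common: ∅.
  x = 6: f ≡ 0 at y ∈ {6, 8}; g ≡ 0 at y ∈ {9}; common: ∅.
  x = 7: f ≡ 0 at y ∈ ∅; g ≡ 0 at y ∈ ∅; common: ∅.
  x = 8: f ≡ 0 at y ∈ {3, 5}; g ≡ 0 at y ∈ {1, 2}; common: ∅.
  x = 9: f ≡ 0 at y ∈ ∅; g ≡ 0 at y ∈ ∅; common: ∅.
  x = 10: f ≡ 0 at y ∈ {5, 8}; g ≡ 0 at y ∈ {0, 10}; common: ∅.
Collecting: common zeros = ∅, so the count is 0.
Comparison with the Bézout bound: 0 ≤ 4 = deg(f)·deg(g), as expected for curves with no common component (the affine F_11-count falls short of the bound because intersections may lie at infinity, over extension fields, or carry multiplicity).


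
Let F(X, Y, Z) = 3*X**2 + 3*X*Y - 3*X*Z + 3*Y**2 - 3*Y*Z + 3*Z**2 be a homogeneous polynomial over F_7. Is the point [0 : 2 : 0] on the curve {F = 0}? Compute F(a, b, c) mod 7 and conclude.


F(0,2,0) ≡ 5 (mod 7); P is NOT on the curve.

Evaluate F(0, 2, 0) term-by-term (mod 7).
  3*X**2 ↦ 3·0·1·1 = 0
  3*X*Y ↦ 3·0·2·1 = 0
  -3*X*Z ↦ -3·0·1·0 = 0
  3*Y**2 ↦ 3·1·4·1 = 12
  -3*Y*Z ↦ -3·1·2·0 = 0
  3*Z**2 ↦ 3·1·1·0 = 0
Sum: F(0, 2, 0) = (0) + (0) + (0) + (12) + (0) + (0) = 12.
Reducing mod 7: 12 ≡ 5 (mod 7).
Since F(a, b, c) ≡ 5 ≠ 0 (mod 7), P does NOT lie on the curve.


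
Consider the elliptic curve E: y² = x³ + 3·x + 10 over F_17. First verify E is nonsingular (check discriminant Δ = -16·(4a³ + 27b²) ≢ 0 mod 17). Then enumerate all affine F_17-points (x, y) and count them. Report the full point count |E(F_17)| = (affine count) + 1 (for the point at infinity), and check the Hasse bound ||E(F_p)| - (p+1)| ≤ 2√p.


Affine points = {(4, 1), (4, 16), (7, 0), (8, 6), (8, 11), (9, 1), (9, 16), (13, 6), (13, 11), (14, 5), (14, 12), (15, 8), (15, 9)}; affine count = 13; |E(F_17)| = 14.

Discriminant check: Δ ∝ 4a³ + 27b² = 4·3³ + 27·10² = 4·27 + 27·100 ≡ 3 (mod 17). Nonzero ⇒ E is nonsingular.
For each x ∈ F_17, compute rhs = x³ + 3·x + 10 mod 17, then count y ∈ F_17 with y² ≡ rhs.
  x = 0: rhs = 10, matching y values: none (0 points).
  x = 1: rhs = 14, matching y values: none (0 points).
  x = 2: rhs = 7, matching y values: none (0 points).
  x = 3: rhs = 12, matching y values: none (0 points).
  x = 4: rhs = 1, matching y values: 1, 16 (2 points).
  x = 5: rhs = 14, matching y values: none (0 points).
  x = 6: rhs = 6, matching y values: none (0 points).
  x = 7: rhs = 0, matching y values: 0 (1 points).
  x = 8: rhs = 2, matching y values: 6, 11 (2 points).
  x = 9: rhs = 1, matching y values: 1, 16 (2 points).
  x = 10: rhs = 3, matching y values: none (0 points).
  x = 11: rhs = 14, matching y values: none (0 points).
  x = 12: rhs = 6, matching y values: none (0 points).
  x = 13: rhs = 2, matching y values: 6, 11 (2 points).
  x = 14: rhs = 8, matching y values: 5, 12 (2 points).
  x = 15: rhs = 13, matching y values: 8, 9 (2 points).
  x = 16: rhs = 6, matching y values: none (0 points).
Total affine count: 13.
Full point count |E(F_17)| = 13 + 1 = 14.
Hasse bound: |14 − (17+1)| = |-4| = 4 ≤ 2√17 ≈ 8.2462 ✓.


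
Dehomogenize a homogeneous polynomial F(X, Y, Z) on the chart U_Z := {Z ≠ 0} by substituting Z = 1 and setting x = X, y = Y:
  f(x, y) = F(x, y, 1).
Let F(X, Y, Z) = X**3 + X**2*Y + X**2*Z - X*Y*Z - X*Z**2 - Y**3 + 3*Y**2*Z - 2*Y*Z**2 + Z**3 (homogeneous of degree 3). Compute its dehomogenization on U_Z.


f(x, y) = x**3 + x**2*y + x**2 - x*y - x - y**3 + 3*y**2 - 2*y + 1

On U_Z we set Z = 1. Each monomial c·X^i·Y^j·Z^k in F becomes c·x^i·y^j·1^k = c·x^i·y^j.
Substituting Z = 1: F(X, Y, 1) = x**3 + x**2*y + x**2 - x*y - x - y**3 + 3*y**2 - 2*y + 1.
Note: deg(f) ≤ deg(F) = 3; strict inequality happens when F is divisible by Z (lost terms).


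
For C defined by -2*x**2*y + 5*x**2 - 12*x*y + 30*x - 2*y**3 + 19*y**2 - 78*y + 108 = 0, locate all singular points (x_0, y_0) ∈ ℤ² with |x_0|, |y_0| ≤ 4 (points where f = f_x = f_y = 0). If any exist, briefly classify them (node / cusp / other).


Singular points: {(-3, 3)}; classification: node.

Compute partial derivatives:
  f_x = -4*x*y + 10*x - 12*y + 30.
  f_y = -2*x**2 - 12*x - 6*y**2 + 38*y - 78.
Scan x_0 ∈ {−4, ..., 4}. For each x_0, f_y(x_0, y) is a polynomial in y; find its integer roots y ∈ {−4, ..., 4}, then test f_x and f at those candidates.
  x = -4: f_y(-4, y) = -6*y**2 + 38*y - 62; no integer root y with |y| ≤ 4.
  x = -3: f_y(-3, y) = -6*y**2 + 38*y - 60; vanishes at y ∈ {3}. (-3, 3): f_x = 0, f = 0 — SINGULAR.
  x = -2: f_y(-2, y) = -6*y**2 + 38*y - 62; no integer root y with |y| ≤ 4.
  x = -1: f_y(-1, y) = -6*y**2 + 38*y - 68; no integer root y with |y| ≤ 4.
  x = 0: f_y(0, y) = -6*y**2 + 38*y - 78; no integer root y with |y| ≤ 4.
  x = 1: f_y(1, y) = -6*y**2 + 38*y - 92; no integer root y with |y| ≤ 4.
  x = 2: f_y(2, y) = -6*y**2 + 38*y - 110; no integer root y with |y| ≤ 4.
  x = 3: f_y(3, y) = -6*y**2 + 38*y - 132; no integer root y with |y| ≤ 4.
  x = 4: f_y(4, y) = -6*y**2 + 38*y - 158; no integer root y with |y| ≤ 4.
Only singular point on the grid: (-3, 3).
Classify: substitute x = -3 + u, y = 3 + v and expand: f = -2*u**2*v - u**2 - 2*v**3 + v**2.
No constant or linear terms (consistent with a singular point). Quadratic part: -u**2 + v**2. Cubic part: -2*u**2*v - 2*v**3.
The quadratic part v**2 - u**2 = (v − u)(v + u) splits into two distinct linear factors, so there are two distinct tangent lines y − 3 = ±(x − -3) — this is a node (ordinary double point).
Classification: node.


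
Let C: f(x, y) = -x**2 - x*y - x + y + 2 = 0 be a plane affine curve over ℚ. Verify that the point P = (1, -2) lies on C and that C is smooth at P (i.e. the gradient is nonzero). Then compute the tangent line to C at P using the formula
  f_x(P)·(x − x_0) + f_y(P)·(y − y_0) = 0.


Tangent line at P: 1 - x = 0.

Step 1: f(1, -2) = 0, so P lies on C.
Step 2: partial derivatives
  f_x(x, y) = -2*x - y - 1, f_y(x, y) = 1 - x.
  f_x(P) = -1, f_y(P) = 0 (gradient nonzero, so P is smooth).
Step 3: tangent line at P: -1·(x − 1) + 0·(y − -2) = 0.
Expanding: 1 - x = 0.


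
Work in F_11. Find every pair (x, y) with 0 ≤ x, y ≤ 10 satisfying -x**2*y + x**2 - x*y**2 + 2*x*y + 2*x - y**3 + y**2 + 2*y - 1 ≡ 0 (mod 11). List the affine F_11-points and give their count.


Affine F_11-points: {(1, 2), (1, 10), (5, 10), (7, 1), (8, 5)}; count = 5.

For each of the 121 pairs (x, y) ∈ F_11², evaluate f(x, y) mod 11. Record the zeros.
  x = 0: [0↦10, 1↦1, 2↦10, 3↦9, 4↦3, 5↦8, 6↦7, 7↦5, 8↦7, 9↦7, 10↦10]  zeros at y ∈ ∅
  x = 1: [0↦2, 1↦4, 2↦0, 3↦6, 4↦5, 5↦2, 6↦2, 7↦10, 8↦9, 9↦4, 10↦0]  zeros at y ∈ {2, 10}
  x = 2: [0↦7, 1↦7, 2↦10, 3↦10, 4↦1, 5↦10, 6↦9, 7↦3, 8↦8, 9↦7, 10↦5]  zeros at y ∈ ∅
  x = 3: [0↦3, 1↦10, 2↦7, 3↦10, 4↦2, 5↦10, 6↦6, 7↦6, 8↦4, 9↦5, 10↦3]  zeros at y ∈ ∅
  x = 4: [0↦1, 1↦2, 2↦2, 3↦6, 4↦8, 5↦2, 6↦4, 7↦8, 8↦8, 9↦9, 10↦5]  zeros at y ∈ ∅
  x = 5: [0↦1, 1↦5, 2↦6, 3↦9, 4↦8, 5↦8, 6↦3, 7↦9, 8↦9, 9↦8, 10↦0]  zeros at y ∈ {10}
  x = 6: [0↦3, 1↦8, 2↦8, 3↦8, 4↦2, 5↦6, 6↦3, 7↦9, 8↦7, 9↦2, 10↦10]  zeros at y ∈ ∅
  x = 7: [0↦7, 1↦0, 2↦8, 3↦3, 4↦1, 5↦7, 6↦4, 7↦8, 8↦2, 9↦2, 10↦2]  zeros at y ∈ {1}
  x = 8: [0↦2, 1↦3, 2↦6, 3↦5, 4↦5, 5↦0, 6↦6, 7↦6, 8↦5, 9↦8, 10↦9]  zeros at y ∈ {5}
  x = 9: [0↦10, 1↦6, 2↦2, 3↦3, 4↦3, 5↦7, 6↦9, 7↦3, 8↦5, 9↦9, 10↦9]  zeros at y ∈ ∅
  x = 10: [0↦9, 1↦9, 2↦7, 3↦8, 4↦6, 5↦6, 6↦2, 7↦10, 8↦2, 9↦5, 10↦2]  zeros at y ∈ ∅
Collecting zeros: affine points = {(1, 2), (1, 10), (5, 10), (7, 1), (8, 5)}.
Total count |C(F_11)_aff| = 5.


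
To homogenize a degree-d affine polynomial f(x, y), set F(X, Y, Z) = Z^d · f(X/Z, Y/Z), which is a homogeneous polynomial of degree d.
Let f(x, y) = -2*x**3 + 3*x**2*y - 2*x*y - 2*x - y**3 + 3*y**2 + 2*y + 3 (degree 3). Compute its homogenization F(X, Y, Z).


F(X, Y, Z) = -2*X**3 + 3*X**2*Y - 2*X*Y*Z - 2*X*Z**2 - Y**3 + 3*Y**2*Z + 2*Y*Z**2 + 3*Z**3

deg(f) = 3.
Substitute x = X/Z, y = Y/Z into f, then multiply by Z^3.
  monomial -2·x^3·y^0 ↦ -2·X^3·Y^0·Z^0.
  monomial 3·x^2·y^1 ↦ 3·X^2·Y^1·Z^0.
  monomial -2·x^1·y^1 ↦ -2·X^1·Y^1·Z^1.
  monomial -2·x^1·y^0 ↦ -2·X^1·Y^0·Z^2.
  monomial -1·x^0·y^3 ↦ -1·X^0·Y^3·Z^0.
  monomial 3·x^0·y^2 ↦ 3·X^0·Y^2·Z^1.
  monomial 2·x^0·y^1 ↦ 2·X^0·Y^1·Z^2.
  monomial 3·x^0·y^0 ↦ 3·X^0·Y^0·Z^3.
Collecting: F(X, Y, Z) = -2*X**3 + 3*X**2*Y - 2*X*Y*Z - 2*X*Z**2 - Y**3 + 3*Y**2*Z + 2*Y*Z**2 + 3*Z**3.


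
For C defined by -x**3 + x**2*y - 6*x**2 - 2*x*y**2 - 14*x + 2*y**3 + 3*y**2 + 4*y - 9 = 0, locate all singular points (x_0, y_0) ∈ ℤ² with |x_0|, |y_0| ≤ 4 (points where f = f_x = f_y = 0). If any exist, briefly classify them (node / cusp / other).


Singular points: {(-2, -1)}; classification: node.

Compute partial derivatives:
  f_x = -3*x**2 + 2*x*y - 12*x - 2*y**2 - 14.
  f_y = x**2 - 4*x*y + 6*y**2 + 6*y + 4.
Scan x_0 ∈ {−4, ..., 4}. For each x_0, f_y(x_0, y) is a polynomial in y; find its integer roots y ∈ {−4, ..., 4}, then test f_x and f at those candidates.
  x = -4: f_y(-4, y) = 6*y**2 + 22*y + 20; vanishes at y ∈ {-2}. (-4, -2): f_x = -6 ≠ 0.
  x = -3: f_y(-3, y) = 6*y**2 + 18*y + 13; no integer root y with |y| ≤ 4.
  x = -2: f_y(-2, y) = 6*y**2 + 14*y + 8; vanishes at y ∈ {-1}. (-2, -1): f_x = 0, f = 0 — SINGULAR.
  x = -1: f_y(-1, y) = 6*y**2 + 10*y + 5; no integer root y with |y| ≤ 4.
  x = 0: f_y(0, y) = 6*y**2 + 6*y + 4; no integer root y with |y| ≤ 4.
  x = 1: f_y(1, y) = 6*y**2 + 2*y + 5; no integer root y with |y| ≤ 4.
  x = 2: f_y(2, y) = 6*y**2 - 2*y + 8; no integer root y with |y| ≤ 4.
  x = 3: f_y(3, y) = 6*y**2 - 6*y + 13; no integer root y with |y| ≤ 4.
  x = 4: f_y(4, y) = 6*y**2 - 10*y + 20; no integer root y with |y| ≤ 4.
Only singular point on the grid: (-2, -1).
Classify: substitute x = -2 + u, y = -1 + v and expand: f = -u**3 + u**2*v - u**2 - 2*u*v**2 + 2*v**3 + v**2.
No constant or linear terms (consistent with a singular point). Quadratic part: -u**2 + v**2. Cubic part: -u**3 + u**2*v - 2*u*v**2 + 2*v**3.
The quadratic part v**2 - u**2 = (v − u)(v + u) splits into two distinct linear factors, so there are two distinct tangent lines y − -1 = ±(x − -2) — this is a node (ordinary double point).
Classification: node.


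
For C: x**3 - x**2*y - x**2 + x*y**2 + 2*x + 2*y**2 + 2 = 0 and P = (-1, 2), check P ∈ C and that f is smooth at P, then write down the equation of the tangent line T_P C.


Tangent line at P: 15*x + 3*y + 9 = 0.

Step 1: f(-1, 2) = 0, so P lies on C.
Step 2: partial derivatives
  f_x(x, y) = 3*x**2 - 2*x*y - 2*x + y**2 + 2, f_y(x, y) = -x**2 + 2*x*y + 4*y.
  f_x(P) = 15, f_y(P) = 3 (gradient nonzero, so P is smooth).
Step 3: tangent line at P: 15·(x − -1) + 3·(y − 2) = 0.
Expanding: 15*x + 3*y + 9 = 0.


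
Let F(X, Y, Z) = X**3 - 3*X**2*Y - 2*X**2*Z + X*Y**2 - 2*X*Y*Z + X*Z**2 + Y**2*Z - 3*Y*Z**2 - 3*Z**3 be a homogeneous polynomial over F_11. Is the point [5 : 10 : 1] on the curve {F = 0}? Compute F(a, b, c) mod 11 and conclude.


F(5,10,1) ≡ 6 (mod 11); P is NOT on the curve.

Evaluate F(5, 10, 1) term-by-term (mod 11).
  X**3 ↦ 1·125·1·1 = 125
  -3*X**2*Y ↦ -3·25·10·1 = -750
  -2*X**2*Z ↦ -2·25·1·1 = -50
  X*Y**2 ↦ 1·5·100·1 = 500
  -2*X*Y*Z ↦ -2·5·10·1 = -100
  X*Z**2 ↦ 1·5·1·1 = 5
  Y**2*Z ↦ 1·1·100·1 = 100
  -3*Y*Z**2 ↦ -3·1·10·1 = -30
  -3*Z**3 ↦ -3·1·1·1 = -3
Sum: F(5, 10, 1) = (125) + (-750) + (-50) + (500) + (-100) + (5) + (100) + (-30) + (-3) = -203.
Reducing mod 11: -203 ≡ 6 (mod 11).
Since F(a, b, c) ≡ 6 ≠ 0 (mod 11), P does NOT lie on the curve.


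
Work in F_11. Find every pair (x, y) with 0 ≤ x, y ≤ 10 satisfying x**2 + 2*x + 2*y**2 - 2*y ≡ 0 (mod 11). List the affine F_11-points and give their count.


Affine F_11-points: {(0, 0), (0, 1), (3, 5), (3, 7), (6, 5), (6, 7), (9, 0), (9, 1), (10, 3), (10, 9)}; count = 10.

For each of the 121 pairs (x, y) ∈ F_11², evaluate f(x, y) mod 11. Record the zeros.
  x = 0: [0↦0, 1↦0, 2↦4, 3↦1, 4↦2, 5↦7, 6↦5, 7↦7, 8↦2, 9↦1, 10↦4]  zeros at y ∈ {0, 1}
  x = 1: [0↦3, 1↦3, 2↦7, 3↦4, 4↦5, 5↦10, 6↦8, 7↦10, 8↦5, 9↦4, 10↦7]  zeros at y ∈ ∅
  x = 2: [0↦8, 1↦8, 2↦1, 3↦9, 4↦10, 5↦4, 6↦2, 7↦4, 8↦10, 9↦9, 10↦1]  zeros at y ∈ ∅
  x = 3: [0↦4, 1↦4, 2↦8, 3↦5, 4↦6, 5↦0, 6↦9, 7↦0, 8↦6, 9↦5, 10↦8]  zeros at y ∈ {5, 7}
  x = 4: [0↦2, 1↦2, 2↦6, 3↦3, 4↦4, 5↦9, 6↦7, 7↦9, 8↦4, 9↦3, 10↦6]  zeros at y ∈ ∅
  x = 5: [0↦2, 1↦2, 2↦6, 3↦3, 4↦4, 5↦9, 6↦7, 7↦9, 8↦4, 9↦3, 10↦6]  zeros at y ∈ ∅
  x = 6: [0↦4, 1↦4, 2↦8, 3↦5, 4↦6, 5↦0, 6↦9, 7↦0, 8↦6, 9↦5, 10↦8]  zeros at y ∈ {5, 7}
  x = 7: [0↦8, 1↦8, 2↦1, 3↦9, 4↦10, 5↦4, 6↦2, 7↦4, 8↦10, 9↦9, 10↦1]  zeros at y ∈ ∅
  x = 8: [0↦3, 1↦3, 2↦7, 3↦4, 4↦5, 5↦10, 6↦8, 7↦10, 8↦5, 9↦4, 10↦7]  zeros at y ∈ ∅
  x = 9: [0↦0, 1↦0, 2↦4, 3↦1, 4↦2, 5↦7, 6↦5, 7↦7, 8↦2, 9↦1, 10↦4]  zeros at y ∈ {0, 1}
  x = 10: [0↦10, 1↦10, 2↦3, 3↦0, 4↦1, 5↦6, 6↦4, 7↦6, 8↦1, 9↦0, 10↦3]  zeros at y ∈ {3, 9}
Collecting zeros: affine points = {(0, 0), (0, 1), (3, 5), (3, 7), (6, 5), (6, 7), (9, 0), (9, 1), (10, 3), (10, 9)}.
Total count |C(F_11)_aff| = 10.


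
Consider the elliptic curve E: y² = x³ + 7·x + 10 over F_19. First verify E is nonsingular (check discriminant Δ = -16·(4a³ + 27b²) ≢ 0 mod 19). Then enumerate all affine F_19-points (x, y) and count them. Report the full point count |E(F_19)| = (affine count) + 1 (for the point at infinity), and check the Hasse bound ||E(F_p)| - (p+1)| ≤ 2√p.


Affine points = {(3, 1), (3, 18), (4, 8), (4, 11), (9, 2), (9, 17), (10, 4), (10, 15), (12, 6), (12, 13), (16, 0), (17, 8), (17, 11)}; affine count = 13; |E(F_19)| = 14.

Discriminant check: Δ ∝ 4a³ + 27b² = 4·7³ + 27·10² = 4·343 + 27·100 ≡ 6 (mod 19). Nonzero ⇒ E is nonsingular.
For each x ∈ F_19, compute rhs = x³ + 7·x + 10 mod 19, then count y ∈ F_19 with y² ≡ rhs.
  x = 0: rhs = 10, matching y values: none (0 points).
  x = 1: rhs = 18, matching y values: none (0 points).
  x = 2: rhs = 13, matching y values: none (0 points).
  x = 3: rhs = 1, matching y values: 1, 18 (2 points).
  x = 4: rhs = 7, matching y values: 8, 11 (2 points).
  x = 5: rhs = 18, matching y values: none (0 points).
  x = 6: rhs = 2, matching y values: none (0 points).
  x = 7: rhs = 3, matching y values: none (0 points).
  x = 8: rhs = 8, matching y values: none (0 points).
  x = 9: rhs = 4, matching y values: 2, 17 (2 points).
  x = 10: rhs = 16, matching y values: 4, 15 (2 points).
  x = 11: rhs = 12, matching y values: none (0 points).
  x = 12: rhs = 17, matching y values: 6, 13 (2 points).
  x = 13: rhs = 18, matching y values: none (0 points).
  x = 14: rhs = 2, matching y values: none (0 points).
  x = 15: rhs = 13, matching y values: none (0 points).
  x = 16: rhs = 0, matching y values: 0 (1 points).
  x = 17: rhs = 7, matching y values: 8, 11 (2 points).
  x = 18: rhs = 2, matching y values: none (0 points).
Total affine count: 13.
Full point count |E(F_19)| = 13 + 1 = 14.
Hasse bound: |14 − (19+1)| = |-6| = 6 ≤ 2√19 ≈ 8.7178 ✓.


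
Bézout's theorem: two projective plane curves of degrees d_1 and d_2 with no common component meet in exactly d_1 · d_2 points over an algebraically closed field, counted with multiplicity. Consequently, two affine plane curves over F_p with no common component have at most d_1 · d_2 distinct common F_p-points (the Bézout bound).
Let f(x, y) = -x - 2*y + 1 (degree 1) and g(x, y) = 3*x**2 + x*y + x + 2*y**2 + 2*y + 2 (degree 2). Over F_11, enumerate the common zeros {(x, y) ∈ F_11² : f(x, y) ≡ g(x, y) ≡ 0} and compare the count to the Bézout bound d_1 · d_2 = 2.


Common zeros: {(4, 4), (9, 7)}; count = 2; Bézout bound = 2.

deg(f) = 1, deg(g) = 2, so Bézout bound = 2.
Scan x ∈ F_11. For each x, list the y ∈ F_11 with f(x, y) ≡ 0 and those with g(x, y) ≡ 0 (mod 11); the common zeros in that column are the intersection.
  x = 0: f ≡ 0 at y ∈ {6}; g ≡ 0 at y ∈ ∅; common: ∅.
  x = 1: f ≡ 0 at y ∈ {0}; g ≡ 0 at y ∈ {1, 3}; common: ∅.
  x = 2: f ≡ 0 at y ∈ {5}; g ≡ 0 at y ∈ {1, 8}; common: ∅.
  x = 3: f ≡ 0 at y ∈ {10}; g ≡ 0 at y ∈ {7}; common: ∅.
  x = 4: f ≡ 0 at y ∈ {4}; g ≡ 0 at y ∈ {4}; common: {4}.
  x = 5: f ≡ 0 at y ∈ {9}; g ≡ 0 at y ∈ {3, 10}; common: ∅.
  x = 6: f ≡ 0 at y ∈ {3}; g ≡ 0 at y ∈ {8, 10}; common: ∅.
  x = 7: f ≡ 0 at y ∈ {8}; g ≡ 0 at y ∈ ∅; common: ∅.
  x = 8: f ≡ 0 at y ∈ {2}; g ≡ 0 at y ∈ ∅; common: ∅.
  x = 9: f ≡ 0 at y ∈ {7}; g ≡ 0 at y ∈ {4, 7}; common: {7}.
  x = 10: f ≡ 0 at y ∈ {1}; g ≡ 0 at y ∈ ∅; common: ∅.
Collecting: common zeros = {(4, 4), (9, 7)}, so the count is 2.
Comparison with the Bézout bound: 2 ≤ 2 = deg(f)·deg(g), as expected for curves with no common component (the bound is attained).


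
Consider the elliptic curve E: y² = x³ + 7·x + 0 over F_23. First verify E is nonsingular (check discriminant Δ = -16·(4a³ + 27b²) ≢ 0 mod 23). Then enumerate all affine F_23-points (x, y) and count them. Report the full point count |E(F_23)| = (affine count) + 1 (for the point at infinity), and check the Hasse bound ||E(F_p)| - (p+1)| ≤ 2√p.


Affine points = {(0, 0), (1, 10), (1, 13), (3, 5), (3, 18), (4, 0), (7, 1), (7, 22), (8, 4), (8, 19), (10, 9), (10, 14), (12, 8), (12, 15), (14, 6), (14, 17), (17, 8), (17, 15), (18, 1), (18, 22), (19, 0), (21, 1), (21, 22)}; affine count = 23; |E(F_23)| = 24.

Discriminant check: Δ ∝ 4a³ + 27b² = 4·7³ + 27·0² = 4·343 + 27·0 ≡ 15 (mod 23). Nonzero ⇒ E is nonsingular.
For each x ∈ F_23, compute rhs = x³ + 7·x + 0 mod 23, then count y ∈ F_23 with y² ≡ rhs.
  x = 0: rhs = 0, matching y values: 0 (1 points).
  x = 1: rhs = 8, matching y values: 10, 13 (2 points).
  x = 2: rhs = 22, matching y values: none (0 points).
  x = 3: rhs = 2, matching y values: 5, 18 (2 points).
  x = 4: rhs = 0, matching y values: 0 (1 points).
  x = 5: rhs = 22, matching y values: none (0 points).
  x = 6: rhs = 5, matching y values: none (0 points).
  x = 7: rhs = 1, matching y values: 1, 22 (2 points).
  x = 8: rhs = 16, matching y values: 4, 19 (2 points).
  x = 9: rhs = 10, matching y values: none (0 points).
  x = 10: rhs = 12, matching y values: 9, 14 (2 points).
  x = 11: rhs = 5, matching y values: none (0 points).
  x = 12: rhs = 18, matching y values: 8, 15 (2 points).
  x = 13: rhs = 11, matching y values: none (0 points).
  x = 14: rhs = 13, matching y values: 6, 17 (2 points).
  x = 15: rhs = 7, matching y values: none (0 points).
  x = 16: rhs = 22, matching y values: none (0 points).
  x = 17: rhs = 18, matching y values: 8, 15 (2 points).
  x = 18: rhs = 1, matching y values: 1, 22 (2 points).
  x = 19: rhs = 0, matching y values: 0 (1 points).
  x = 20: rhs = 21, matching y values: none (0 points).
  x = 21: rhs = 1, matching y values: 1, 22 (2 points).
  x = 22: rhs = 15, matching y values: none (0 points).
Total affine count: 23.
Full point count |E(F_23)| = 23 + 1 = 24.
Hasse bound: |24 − (23+1)| = |0| = 0 ≤ 2√23 ≈ 9.5917 ✓.


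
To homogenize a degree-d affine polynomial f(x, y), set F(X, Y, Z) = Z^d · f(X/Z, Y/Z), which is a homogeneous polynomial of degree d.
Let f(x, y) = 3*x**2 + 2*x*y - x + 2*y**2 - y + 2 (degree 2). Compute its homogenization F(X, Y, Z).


F(X, Y, Z) = 3*X**2 + 2*X*Y - X*Z + 2*Y**2 - Y*Z + 2*Z**2

deg(f) = 2.
Substitute x = X/Z, y = Y/Z into f, then multiply by Z^2.
  monomial 3·x^2·y^0 ↦ 3·X^2·Y^0·Z^0.
  monomial 2·x^1·y^1 ↦ 2·X^1·Y^1·Z^0.
  monomial -1·x^1·y^0 ↦ -1·X^1·Y^0·Z^1.
  monomial 2·x^0·y^2 ↦ 2·X^0·Y^2·Z^0.
  monomial -1·x^0·y^1 ↦ -1·X^0·Y^1·Z^1.
  monomial 2·x^0·y^0 ↦ 2·X^0·Y^0·Z^2.
Collecting: F(X, Y, Z) = 3*X**2 + 2*X*Y - X*Z + 2*Y**2 - Y*Z + 2*Z**2.


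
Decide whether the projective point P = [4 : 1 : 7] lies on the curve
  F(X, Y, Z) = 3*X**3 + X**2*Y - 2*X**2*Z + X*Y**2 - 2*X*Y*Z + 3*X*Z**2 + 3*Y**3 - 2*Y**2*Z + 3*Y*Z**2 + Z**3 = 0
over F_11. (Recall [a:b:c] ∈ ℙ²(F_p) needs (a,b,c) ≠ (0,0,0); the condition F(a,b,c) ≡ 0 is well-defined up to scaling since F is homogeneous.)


F(4,1,7) ≡ 9 (mod 11); P is NOT on the curve.

Evaluate F(4, 1, 7) term-by-term (mod 11).
  3*X**3 ↦ 3·64·1·1 = 192
  X**2*Y ↦ 1·16·1·1 = 16
  -2*X**2*Z ↦ -2·16·1·7 = -224
  X*Y**2 ↦ 1·4·1·1 = 4
  -2*X*Y*Z ↦ -2·4·1·7 = -56
  3*X*Z**2 ↦ 3·4·1·49 = 588
  3*Y**3 ↦ 3·1·1·1 = 3
  -2*Y**2*Z ↦ -2·1·1·7 = -14
  3*Y*Z**2 ↦ 3·1·1·49 = 147
  Z**3 ↦ 1·1·1·343 = 343
Sum: F(4, 1, 7) = (192) + (16) + (-224) + (4) + (-56) + (588) + (3) + (-14) + (147) + (343) = 999.
Reducing mod 11: 999 ≡ 9 (mod 11).
Since F(a, b, c) ≡ 9 ≠ 0 (mod 11), P does NOT lie on the curve.


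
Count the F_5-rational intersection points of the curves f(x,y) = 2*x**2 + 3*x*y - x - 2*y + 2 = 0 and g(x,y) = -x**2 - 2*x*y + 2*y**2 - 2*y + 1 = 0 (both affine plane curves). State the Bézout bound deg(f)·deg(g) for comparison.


Common zeros: {(1, 2), (4, 0)}; count = 2; Bézout bound = 4.

deg(f) = 2, deg(g) = 2, so Bézout bound = 4.
Scan x ∈ F_5. For each x, list the y ∈ F_5 with f(x, y) ≡ 0 and those with g(x, y) ≡ 0 (mod 5); the common zeros in that column are the intersection.
  x = 0: f ≡ 0 at y ∈ {1}; g ≡ 0 at y ∈ {2, 4}; common: ∅.
  x = 1: f ≡ 0 at y ∈ {2}; g ≡ 0 at y ∈ {0, 2}; common: {2}.
  x = 2: f ≡ 0 at y ∈ {3}; g ≡ 0 at y ∈ {4}; common: ∅.
  x = 3: f ≡ 0 at y ∈ {4}; g ≡ 0 at y ∈ ∅; common: ∅.
  x = 4: f ≡ 0 at y ∈ {0, 1, 2, 3, 4}; g ≡ 0 at y ∈ {0}; common: {0}.
Collecting: common zeros = {(1, 2), (4, 0)}, so the count is 2.
Comparison with the Bézout bound: 2 ≤ 4 = deg(f)·deg(g), as expected for curves with no common component (the affine F_5-count falls short of the bound because intersections may lie at infinity, over extension fields, or carry multiplicity).


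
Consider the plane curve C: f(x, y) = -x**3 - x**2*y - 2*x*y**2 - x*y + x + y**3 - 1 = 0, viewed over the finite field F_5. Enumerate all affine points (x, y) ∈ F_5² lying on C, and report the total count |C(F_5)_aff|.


Affine F_5-points: {(0, 1), (1, 2), (3, 0), (3, 2), (3, 4), (4, 2), (4, 4)}; count = 7.

For each of the 25 pairs (x, y) ∈ F_5², evaluate f(x, y) mod 5. Record the zeros.
  x = 0: [0↦4, 1↦0, 2↦2, 3↦1, 4↦3]  zeros at y ∈ {1}
  x = 1: [0↦4, 1↦1, 2↦0, 3↦2, 4↦3]  zeros at y ∈ {2}
  x = 2: [0↦3, 1↦4, 2↦3, 3↦1, 4↦4]  zeros at y ∈ ∅
  x = 3: [0↦0, 1↦3, 2↦0, 3↦2, 4↦0]  zeros at y ∈ {0, 2, 4}
  x = 4: [0↦4, 1↦2, 2↦0, 3↦4, 4↦0]  zeros at y ∈ {2, 4}
Collecting zeros: affine points = {(0, 1), (1, 2), (3, 0), (3, 2), (3, 4), (4, 2), (4, 4)}.
Total count |C(F_5)_aff| = 7.


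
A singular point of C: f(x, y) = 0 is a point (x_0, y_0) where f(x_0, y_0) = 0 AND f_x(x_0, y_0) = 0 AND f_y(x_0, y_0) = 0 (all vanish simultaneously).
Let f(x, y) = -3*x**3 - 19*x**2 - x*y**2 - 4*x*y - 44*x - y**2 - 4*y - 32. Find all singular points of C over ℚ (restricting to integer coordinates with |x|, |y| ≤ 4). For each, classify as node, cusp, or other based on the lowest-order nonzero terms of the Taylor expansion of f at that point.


Singular points: {(-2, -2)}; classification: node.

Compute partial derivatives:
  f_x = -9*x**2 - 38*x - y**2 - 4*y - 44.
  f_y = -2*x*y - 4*x - 2*y - 4.
Scan x_0 ∈ {−4, ..., 4}. For each x_0, f_y(x_0, y) is a polynomial in y; find its integer roots y ∈ {−4, ..., 4}, then test f_x and f at those candidates.
  x = -4: f_y(-4, y) = 6*y + 12; vanishes at y ∈ {-2}. (-4, -2): f_x = -32 ≠ 0.
  x = -3: f_y(-3, y) = 4*y + 8; vanishes at y ∈ {-2}. (-3, -2): f_x = -7 ≠ 0.
  x = -2: f_y(-2, y) = 2*y + 4; vanishes at y ∈ {-2}. (-2, -2): f_x = 0, f = 0 — SINGULAR.
  x = -1: f_y(-1, y) = 0; vanishes at y ∈ {-4, -3, -2, -1, 0, 1, 2, 3, 4}. (-1, -4): f_x = -15 ≠ 0; (-1, -3): f_x = -12 ≠ 0; (-1, -2): f_x = -11 ≠ 0; (-1, -1): f_x = -12 ≠ 0; (-1, 0): f_x = -15 ≠ 0; (-1, 1): f_x = -20 ≠ 0; (-1, 2): f_x = -27 ≠ 0; (-1, 3): f_x = -36 ≠ 0; (-1, 4): f_x = -47 ≠ 0.
  x = 0: f_y(0, y) = -2*y - 4; vanishes at y ∈ {-2}. (0, -2): f_x = -40 ≠ 0.
  x = 1: f_y(1, y) = -4*y - 8; vanishes at y ∈ {-2}. (1, -2): f_x = -87 ≠ 0.
  x = 2: f_y(2, y) = -6*y - 12; vanishes at y ∈ {-2}. (2, -2): f_x = -152 ≠ 0.
  x = 3: f_y(3, y) = -8*y - 16; vanishes at y ∈ {-2}. (3, -2): f_x = -235 ≠ 0.
  x = 4: f_y(4, y) = -10*y - 20; vanishes at y ∈ {-2}. (4, -2): f_x = -336 ≠ 0.
Only singular point on the grid: (-2, -2).
Classify: substitute x = -2 + u, y = -2 + v and expand: f = -3*u**3 - u**2 - u*v**2 + v**2.
No constant or linear terms (consistent with a singular point). Quadratic part: -u**2 + v**2. Cubic part: -3*u**3 - u*v**2.
The quadratic part v**2 - u**2 = (v − u)(v + u) splits into two distinct linear factors, so there are two distinct tangent lines y − -2 = ±(x − -2) — this is a node (ordinary double point).
Classification: node.


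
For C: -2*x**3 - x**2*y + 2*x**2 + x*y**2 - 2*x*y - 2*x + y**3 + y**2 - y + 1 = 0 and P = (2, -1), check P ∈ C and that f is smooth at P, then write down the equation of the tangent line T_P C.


Tangent line at P: -11*x - 12*y + 10 = 0.

Step 1: f(2, -1) = 0, so P lies on C.
Step 2: partial derivatives
  f_x(x, y) = -6*x**2 - 2*x*y + 4*x + y**2 - 2*y - 2, f_y(x, y) = -x**2 + 2*x*y - 2*x + 3*y**2 + 2*y - 1.
  f_x(P) = -11, f_y(P) = -12 (gradient nonzero, so P is smooth).
Step 3: tangent line at P: -11·(x − 2) + -12·(y − -1) = 0.
Expanding: -11*x - 12*y + 10 = 0.


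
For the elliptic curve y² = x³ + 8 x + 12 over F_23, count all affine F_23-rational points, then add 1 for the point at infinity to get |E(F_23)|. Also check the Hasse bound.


Affine points = {(0, 9), (0, 14), (2, 6), (2, 17), (4, 4), (4, 19), (5, 4), (5, 19), (6, 0), (8, 6), (8, 17), (9, 10), (9, 13), (13, 6), (13, 17), (14, 4), (14, 19), (16, 2), (16, 21), (17, 1), (17, 22), (18, 10), (18, 13), (19, 10), (19, 13), (22, 7), (22, 16)}; affine count = 27; |E(F_23)| = 28.

Discriminant check: Δ ∝ 4a³ + 27b² = 4·8³ + 27·12² = 4·512 + 27·144 ≡ 2 (mod 23). Nonzero ⇒ E is nonsingular.
For each x ∈ F_23, compute rhs = x³ + 8·x + 12 mod 23, then count y ∈ F_23 with y² ≡ rhs.
  x = 0: rhs = 12, matching y values: 9, 14 (2 points).
  x = 1: rhs = 21, matching y values: none (0 points).
  x = 2: rhs = 13, matching y values: 6, 17 (2 points).
  x = 3: rhs = 17, matching y values: none (0 points).
  x = 4: rhs = 16, matching y values: 4, 19 (2 points).
  x = 5: rhs = 16, matching y values: 4, 19 (2 points).
  x = 6: rhs = 0, matching y values: 0 (1 points).
  x = 7: rhs = 20, matching y values: none (0 points).
  x = 8: rhs = 13, matching y values: 6, 17 (2 points).
  x = 9: rhs = 8, matching y values: 10, 13 (2 points).
  x = 10: rhs = 11, matching y values: none (0 points).
  x = 11: rhs = 5, matching y values: none (0 points).
  x = 12: rhs = 19, matching y values: none (0 points).
  x = 13: rhs = 13, matching y values: 6, 17 (2 points).
  x = 14: rhs = 16, matching y values: 4, 19 (2 points).
  x = 15: rhs = 11, matching y values: none (0 points).
  x = 16: rhs = 4, matching y values: 2, 21 (2 points).
  x = 17: rhs = 1, matching y values: 1, 22 (2 points).
  x = 18: rhs = 8, matching y values: 10, 13 (2 points).
  x = 19: rhs = 8, matching y values: 10, 13 (2 points).
  x = 20: rhs = 7, matching y values: none (0 points).
  x = 21: rhs = 11, matching y values: none (0 points).
  x = 22: rhs = 3, matching y values: 7, 16 (2 points).
Total affine count: 27.
Full point count |E(F_23)| = 27 + 1 = 28.
Hasse bound: |28 − (23+1)| = |4| = 4 ≤ 2√23 ≈ 9.5917 ✓.


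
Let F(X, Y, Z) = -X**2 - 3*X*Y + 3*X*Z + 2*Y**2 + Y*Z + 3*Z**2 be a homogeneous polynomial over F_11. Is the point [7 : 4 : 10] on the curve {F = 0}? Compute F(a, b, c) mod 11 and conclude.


F(7,4,10) ≡ 9 (mod 11); P is NOT on the curve.

Evaluate F(7, 4, 10) term-by-term (mod 11).
  -X**2 ↦ -1·49·1·1 = -49
  -3*X*Y ↦ -3·7·4·1 = -84
  3*X*Z ↦ 3·7·1·10 = 210
  2*Y**2 ↦ 2·1·16·1 = 32
  Y*Z ↦ 1·1·4·10 = 40
  3*Z**2 ↦ 3·1·1·100 = 300
Sum: F(7, 4, 10) = (-49) + (-84) + (210) + (32) + (40) + (300) = 449.
Reducing mod 11: 449 ≡ 9 (mod 11).
Since F(a, b, c) ≡ 9 ≠ 0 (mod 11), P does NOT lie on the curve.


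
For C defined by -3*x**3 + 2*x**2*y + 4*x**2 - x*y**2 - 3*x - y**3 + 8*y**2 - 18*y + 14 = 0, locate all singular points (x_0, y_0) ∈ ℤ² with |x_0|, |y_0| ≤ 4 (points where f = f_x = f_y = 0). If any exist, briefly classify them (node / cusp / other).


Singular points: {(1, 2)}; classification: node.

Compute partial derivatives:
  f_x = -9*x**2 + 4*x*y + 8*x - y**2 - 3.
  f_y = 2*x**2 - 2*x*y - 3*y**2 + 16*y - 18.
Scan x_0 ∈ {−4, ..., 4}. For each x_0, f_y(x_0, y) is a polynomial in y; find its integer roots y ∈ {−4, ..., 4}, then test f_x and f at those candidates.
  x = -4: f_y(-4, y) = -3*y**2 + 24*y + 14; no integer root y with |y| ≤ 4.
  x = -3: f_y(-3, y) = -3*y**2 + 22*y; vanishes at y ∈ {0}. (-3, 0): f_x = -108 ≠ 0.
  x = -2: f_y(-2, y) = -3*y**2 + 20*y - 10; no integer root y with |y| ≤ 4.
  x = -1: f_y(-1, y) = -3*y**2 + 18*y - 16; no integer root y with |y| ≤ 4.
  x = 0: f_y(0, y) = -3*y**2 + 16*y - 18; no integer root y with |y| ≤ 4.
  x = 1: f_y(1, y) = -3*y**2 + 14*y - 16; vanishes at y ∈ {2}. (1, 2): f_x = 0, f = 0 — SINGULAR.
  x = 2: f_y(2, y) = -3*y**2 + 12*y - 10; no integer root y with |y| ≤ 4.
  x = 3: f_y(3, y) = -3*y**2 + 10*y; vanishes at y ∈ {0}. (3, 0): f_x = -60 ≠ 0.
  x = 4: f_y(4, y) = -3*y**2 + 8*y + 14; no integer root y with |y| ≤ 4.
Only singular point on the grid: (1, 2).
Classify: substitute x = 1 + u, y = 2 + v and expand: f = -3*u**3 + 2*u**2*v - u**2 - u*v**2 - v**3 + v**2.
No constant or linear terms (consistent with a singular point). Quadratic part: -u**2 + v**2. Cubic part: -3*u**3 + 2*u**2*v - u*v**2 - v**3.
The quadratic part v**2 - u**2 = (v − u)(v + u) splits into two distinct linear factors, so there are two distinct tangent lines y − 2 = ±(x − 1) — this is a node (ordinary double point).
Classification: node.


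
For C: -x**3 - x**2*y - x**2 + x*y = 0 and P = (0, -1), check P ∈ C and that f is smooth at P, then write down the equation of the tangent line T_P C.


Tangent line at P: -x = 0.

Step 1: f(0, -1) = 0, so P lies on C.
Step 2: partial derivatives
  f_x(x, y) = -3*x**2 - 2*x*y - 2*x + y, f_y(x, y) = -x**2 + x.
  f_x(P) = -1, f_y(P) = 0 (gradient nonzero, so P is smooth).
Step 3: tangent line at P: -1·(x − 0) + 0·(y − -1) = 0.
Expanding: -x = 0.


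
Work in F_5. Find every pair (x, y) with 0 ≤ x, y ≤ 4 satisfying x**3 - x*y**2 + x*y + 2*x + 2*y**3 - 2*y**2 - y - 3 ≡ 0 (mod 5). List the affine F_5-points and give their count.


Affine F_5-points: {(0, 3), (1, 0), (1, 4), (2, 3), (3, 0), (3, 2), (3, 3)}; count = 7.

For each of the 25 pairs (x, y) ∈ F_5², evaluate f(x, y) mod 5. Record the zeros.
  x = 0: [0↦2, 1↦1, 2↦3, 3↦0, 4↦4]  zeros at y ∈ {3}
  x = 1: [0↦0, 1↦4, 2↦4, 3↦2, 4↦0]  zeros at y ∈ {0, 4}
  x = 2: [0↦4, 1↦3, 2↦1, 3↦0, 4↦2]  zeros at y ∈ {3}
  x = 3: [0↦0, 1↦4, 2↦0, 3↦0, 4↦1]  zeros at y ∈ {0, 2, 3}
  x = 4: [0↦4, 1↦3, 2↦2, 3↦3, 4↦3]  zeros at y ∈ ∅
Collecting zeros: affine points = {(0, 3), (1, 0), (1, 4), (2, 3), (3, 0), (3, 2), (3, 3)}.
Total count |C(F_5)_aff| = 7.


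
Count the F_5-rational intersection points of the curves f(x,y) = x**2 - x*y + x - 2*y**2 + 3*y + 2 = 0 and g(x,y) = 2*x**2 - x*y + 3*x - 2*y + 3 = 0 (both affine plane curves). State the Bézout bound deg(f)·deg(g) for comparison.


Common zeros: ∅; count = 0; Bézout bound = 4.

deg(f) = 2, deg(g) = 2, so Bézout bound = 4.
Scan x ∈ F_5. For each x, list the y ∈ F_5 with f(x, y) ≡ 0 and those with g(x, y) ≡ 0 (mod 5); the common zeros in that column are the intersection.
  x = 0: f ≡ 0 at y ∈ {2}; g ≡ 0 at y ∈ {4}; common: ∅.
  x = 1: f ≡ 0 at y ∈ {2, 4}; g ≡ 0 at y ∈ {1}; common: ∅.
  x = 2: f ≡ 0 at y ∈ {4}; g ≡ 0 at y ∈ {3}; common: ∅.
  x = 3: f ≡ 0 at y ∈ ∅; g ≡ 0 at y ∈ {0, 1, 2, 3, 4}; common: ∅.
  x = 4: f ≡ 0 at y ∈ ∅; g ≡ 0 at y ∈ {2}; common: ∅.
Collecting: common zeros = ∅, so the count is 0.
Comparison with the Bézout bound: 0 ≤ 4 = deg(f)·deg(g), as expected for curves with no common component (the affine F_5-count falls short of the bound because intersections may lie at infinity, over extension fields, or carry multiplicity).


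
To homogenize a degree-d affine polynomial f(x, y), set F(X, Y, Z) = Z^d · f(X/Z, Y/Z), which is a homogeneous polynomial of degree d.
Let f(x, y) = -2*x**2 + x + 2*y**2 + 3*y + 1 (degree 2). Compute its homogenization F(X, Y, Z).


F(X, Y, Z) = -2*X**2 + X*Z + 2*Y**2 + 3*Y*Z + Z**2

deg(f) = 2.
Substitute x = X/Z, y = Y/Z into f, then multiply by Z^2.
  monomial -2·x^2·y^0 ↦ -2·X^2·Y^0·Z^0.
  monomial 1·x^1·y^0 ↦ 1·X^1·Y^0·Z^1.
  monomial 2·x^0·y^2 ↦ 2·X^0·Y^2·Z^0.
  monomial 3·x^0·y^1 ↦ 3·X^0·Y^1·Z^1.
  monomial 1·x^0·y^0 ↦ 1·X^0·Y^0·Z^2.
Collecting: F(X, Y, Z) = -2*X**2 + X*Z + 2*Y**2 + 3*Y*Z + Z**2.


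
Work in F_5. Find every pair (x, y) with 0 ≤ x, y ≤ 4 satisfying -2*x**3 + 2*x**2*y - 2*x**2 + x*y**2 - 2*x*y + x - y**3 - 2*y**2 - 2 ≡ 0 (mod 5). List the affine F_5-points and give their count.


Affine F_5-points: {(0, 1), (1, 0), (1, 4), (4, 2), (4, 3)}; count = 5.

For each of the 25 pairs (x, y) ∈ F_5², evaluate f(x, y) mod 5. Record the zeros.
  x = 0: [0↦3, 1↦0, 2↦2, 3↦3, 4↦2]  zeros at y ∈ {1}
  x = 1: [0↦0, 1↦3, 2↦3, 3↦4, 4↦0]  zeros at y ∈ {0, 4}
  x = 2: [0↦1, 1↦4, 2↦1, 3↦1, 4↦3]  zeros at y ∈ ∅
  x = 3: [0↦4, 1↦1, 2↦4, 3↦2, 4↦4]  zeros at y ∈ ∅
  x = 4: [0↦2, 1↦2, 2↦0, 3↦0, 4↦1]  zeros at y ∈ {2, 3}
Collecting zeros: affine points = {(0, 1), (1, 0), (1, 4), (4, 2), (4, 3)}.
Total count |C(F_5)_aff| = 5.


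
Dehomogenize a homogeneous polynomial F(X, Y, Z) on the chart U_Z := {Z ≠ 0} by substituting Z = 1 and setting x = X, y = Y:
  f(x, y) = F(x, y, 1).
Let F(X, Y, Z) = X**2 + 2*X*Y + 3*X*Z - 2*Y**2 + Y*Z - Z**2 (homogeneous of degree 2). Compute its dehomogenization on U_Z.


f(x, y) = x**2 + 2*x*y + 3*x - 2*y**2 + y - 1

On U_Z we set Z = 1. Each monomial c·X^i·Y^j·Z^k in F becomes c·x^i·y^j·1^k = c·x^i·y^j.
Substituting Z = 1: F(X, Y, 1) = x**2 + 2*x*y + 3*x - 2*y**2 + y - 1.
Note: deg(f) ≤ deg(F) = 2; strict inequality happens when F is divisible by Z (lost terms).


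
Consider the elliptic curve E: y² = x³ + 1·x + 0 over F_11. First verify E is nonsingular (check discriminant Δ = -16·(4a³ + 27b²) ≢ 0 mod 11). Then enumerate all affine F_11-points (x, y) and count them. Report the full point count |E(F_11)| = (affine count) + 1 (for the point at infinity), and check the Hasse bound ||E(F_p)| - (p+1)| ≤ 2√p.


Affine points = {(0, 0), (5, 3), (5, 8), (7, 3), (7, 8), (8, 5), (8, 6), (9, 1), (9, 10), (10, 3), (10, 8)}; affine count = 11; |E(F_11)| = 12.

Discriminant check: Δ ∝ 4a³ + 27b² = 4·1³ + 27·0² = 4·1 + 27·0 ≡ 4 (mod 11). Nonzero ⇒ E is nonsingular.
For each x ∈ F_11, compute rhs = x³ + 1·x + 0 mod 11, then count y ∈ F_11 with y² ≡ rhs.
  x = 0: rhs = 0, matching y values: 0 (1 points).
  x = 1: rhs = 2, matching y values: none (0 points).
  x = 2: rhs = 10, matching y values: none (0 points).
  x = 3: rhs = 8, matching y values: none (0 points).
  x = 4: rhs = 2, matching y values: none (0 points).
  x = 5: rhs = 9, matching y values: 3, 8 (2 points).
  x = 6: rhs = 2, matching y values: none (0 points).
  x = 7: rhs = 9, matching y values: 3, 8 (2 points).
  x = 8: rhs = 3, matching y values: 5, 6 (2 points).
  x = 9: rhs = 1, matching y values: 1, 10 (2 points).
  x = 10: rhs = 9, matching y values: 3, 8 (2 points).
Total affine count: 11.
Full point count |E(F_11)| = 11 + 1 = 12.
Hasse bound: |12 − (11+1)| = |0| = 0 ≤ 2√11 ≈ 6.6332 ✓.


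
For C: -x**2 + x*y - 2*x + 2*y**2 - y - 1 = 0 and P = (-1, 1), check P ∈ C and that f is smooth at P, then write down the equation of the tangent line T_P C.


Tangent line at P: x + 2*y - 1 = 0.

Step 1: f(-1, 1) = 0, so P lies on C.
Step 2: partial derivatives
  f_x(x, y) = -2*x + y - 2, f_y(x, y) = x + 4*y - 1.
  f_x(P) = 1, f_y(P) = 2 (gradient nonzero, so P is smooth).
Step 3: tangent line at P: 1·(x − -1) + 2·(y − 1) = 0.
Expanding: x + 2*y - 1 = 0.


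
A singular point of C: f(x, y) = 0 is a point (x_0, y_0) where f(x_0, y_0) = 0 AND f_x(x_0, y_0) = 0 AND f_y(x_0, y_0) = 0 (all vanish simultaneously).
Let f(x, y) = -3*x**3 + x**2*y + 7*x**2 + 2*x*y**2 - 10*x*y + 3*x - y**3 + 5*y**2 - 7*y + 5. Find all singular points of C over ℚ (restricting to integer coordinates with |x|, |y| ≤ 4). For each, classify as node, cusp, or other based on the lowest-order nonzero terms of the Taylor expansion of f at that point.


Singular points: {(1, 2)}; classification: cusp.

Compute partial derivatives:
  f_x = -9*x**2 + 2*x*y + 14*x + 2*y**2 - 10*y + 3.
  f_y = x**2 + 4*x*y - 10*x - 3*y**2 + 10*y - 7.
Scan x_0 ∈ {−4, ..., 4}. For each x_0, f_y(x_0, y) is a polynomial in y; find its integer roots y ∈ {−4, ..., 4}, then test f_x and f at those candidates.
  x = -4: f_y(-4, y) = -3*y**2 - 6*y + 49; no integer root y with |y| ≤ 4.
  x = -3: f_y(-3, y) = -3*y**2 - 2*y + 32; no integer root y with |y| ≤ 4.
  x = -2: f_y(-2, y) = -3*y**2 + 2*y + 17; no integer root y with |y| ≤ 4.
  x = -1: f_y(-1, y) = -3*y**2 + 6*y + 4; no integer root y with |y| ≤ 4.
  x = 0: f_y(0, y) = -3*y**2 + 10*y - 7; vanishes at y ∈ {1}. (0, 1): f_x = -5 ≠ 0.
  x = 1: f_y(1, y) = -3*y**2 + 14*y - 16; vanishes at y ∈ {2}. (1, 2): f_x = 0, f = 0 — SINGULAR.
  x = 2: f_y(2, y) = -3*y**2 + 18*y - 23; no integer root y with |y| ≤ 4.
  x = 3: f_y(3, y) = -3*y**2 + 22*y - 28; no integer root y with |y| ≤ 4.
  x = 4: f_y(4, y) = -3*y**2 + 26*y - 31; no integer root y with |y| ≤ 4.
Only singular point on the grid: (1, 2).
Classify: substitute x = 1 + u, y = 2 + v and expand: f = -3*u**3 + u**2*v + 2*u*v**2 - v**3 + v**2.
No constant or linear terms (consistent with a singular point). Quadratic part: v**2. Cubic part: -3*u**3 + u**2*v + 2*u*v**2 - v**3.
The quadratic part v**2 is a perfect square, so there is a single (double) tangent line v = 0, i.e. y = 2. Restricting the cubic part to that line (v = 0) leaves -3*u**3 ≠ 0, so f is not divisible by v and the branch is v² ≈ 3*u**3 to lowest order — this is a cusp.
Classification: cusp.
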